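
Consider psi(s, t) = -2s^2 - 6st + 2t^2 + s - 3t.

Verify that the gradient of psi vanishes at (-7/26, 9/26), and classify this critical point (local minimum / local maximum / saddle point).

∇psi = (-4s - 6t + 1, -6s + 4t - 3); substituting (-7/26, 9/26) gives ∇psi = (0, 0), so (-7/26, 9/26) is indeed a critical point.
The Hessian of psi is constant: H = [[-4, -6], [-6, 4]].
det(H) = (-4)·4 − (-6)² = -52.
Since det(H) < 0, H is indefinite and the critical point is a saddle point.

saddle point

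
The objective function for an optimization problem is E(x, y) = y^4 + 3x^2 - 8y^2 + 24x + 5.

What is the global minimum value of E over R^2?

-59

E(x,y) separates as P(x) + Q(y) + 5, so its minimum is min P + min Q + 5.
P'(x) = 6x + 24 vanishes at x ∈ {-4}; Q'(y) = 4y(y - 2)(y + 2) vanishes at y ∈ {-2, 0, 2}.
Local minima of P (where P''>0): P(-4)=-48. Local minima of Q: Q(-2)=-16, Q(2)=-16.
So the global minimum of E is P(-4) + Q(-2) + 5 = -48 − 16 + 5 = -59, attained at (-4, -2).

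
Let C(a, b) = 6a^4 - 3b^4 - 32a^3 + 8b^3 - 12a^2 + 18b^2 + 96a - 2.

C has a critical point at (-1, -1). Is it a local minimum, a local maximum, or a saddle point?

The mixed partial ∂²C/∂a∂b is 0, so the Hessian at any point is diag(C_aa, C_bb) = diag(24(3a^2 - 8a - 1), 12(-3b^2 + 4b + 3)).
At (-1, -1): H = diag(240, -48).
The eigenvalues have opposite signs, so H is indefinite: a saddle point.

saddle point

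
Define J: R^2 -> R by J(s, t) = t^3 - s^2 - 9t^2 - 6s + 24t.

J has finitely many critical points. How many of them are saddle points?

J separates as a function of s plus a function of t, so ∇J=0 decouples.
∂J/∂s = -2(s + 3) = 0 at s ∈ {-3}; ∂J/∂t = 3(t - 4)(t - 2) = 0 at t ∈ {2, 4}.
The Hessian is diagonal: diag(J_ss, J_tt). Second derivatives: J_ss(-3)=-2; J_tt(2)=-6, J_tt(4)=6.
Saddle points occur where the two diagonal entries have opposite signs: (-3, 4). Count: 1.

1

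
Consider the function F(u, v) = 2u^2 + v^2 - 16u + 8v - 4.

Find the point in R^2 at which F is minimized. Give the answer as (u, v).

F(u,v) separates as P(u) + Q(v) − 4, so its minimum is min P + min Q − 4.
P'(u) = 4u - 16 vanishes at u ∈ {4}; Q'(v) = 2v + 8 vanishes at v ∈ {-4}.
Local minima of P (where P''>0): P(4)=-32. Local minima of Q: Q(-4)=-16.
So the global minimum of F is P(4) + Q(-4) − 4 = -32 − 16 − 4 = -52, attained at (4, -4).

(4, -4)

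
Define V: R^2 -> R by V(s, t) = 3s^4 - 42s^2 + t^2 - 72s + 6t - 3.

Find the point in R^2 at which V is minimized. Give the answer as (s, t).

(3, -3)

V(s,t) separates as P(s) + Q(t) − 3, so its minimum is min P + min Q − 3.
P'(s) = 12(s - 3)(s + 1)(s + 2) vanishes at s ∈ {-2, -1, 3}; Q'(t) = 2(t + 3) vanishes at t ∈ {-3}.
Local minima of P (where P''>0): P(-2)=24, P(3)=-351. Local minima of Q: Q(-3)=-9.
So the global minimum of V is P(3) + Q(-3) − 3 = -351 − 9 − 3 = -363, attained at (3, -3).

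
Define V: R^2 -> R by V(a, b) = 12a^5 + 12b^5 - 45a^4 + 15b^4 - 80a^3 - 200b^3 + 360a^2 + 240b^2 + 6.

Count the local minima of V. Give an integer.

4

V separates as a function of a plus a function of b, so ∇V=0 decouples.
∂V/∂a = 60a(a - 3)(a - 2)(a + 2) = 0 at a ∈ {-2, 0, 2, 3}; ∂V/∂b = 60b(b - 2)(b - 1)(b + 4) = 0 at b ∈ {-4, 0, 1, 2}.
The Hessian is diagonal: diag(V_aa, V_bb). Second derivatives: V_aa(-2)=-2400, V_aa(0)=720, V_aa(2)=-480, V_aa(3)=900; V_bb(-4)=-7200, V_bb(0)=480, V_bb(1)=-300, V_bb(2)=720.
Local minima occur where both diagonal entries positive: (0, 0), (0, 2), (3, 0), (3, 2). Count: 4.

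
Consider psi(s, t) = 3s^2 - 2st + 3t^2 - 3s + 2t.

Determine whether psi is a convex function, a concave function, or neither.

convex

psi is quadratic, so its Hessian is the constant matrix H = [[6, -2], [-2, 6]].
det(H) = 32, tr(H) = 12.
det(H) > 0 and tr(H) > 0, so H is positive definite everywhere: convex.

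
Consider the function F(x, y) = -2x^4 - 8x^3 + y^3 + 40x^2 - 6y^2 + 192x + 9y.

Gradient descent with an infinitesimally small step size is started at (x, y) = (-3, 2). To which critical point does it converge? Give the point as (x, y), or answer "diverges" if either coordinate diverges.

(-2, 3)

F is separable, so gradient descent decouples: x follows -∂F/∂x, y follows -∂F/∂y.
∂F/∂x = -8(x - 3)(x + 2)(x + 4); at x=-3 this is -48, so x increases.
∂F/∂y = 3(y - 3)(y - 1); at y=2 this is -3, so y increases.
x converges to its nearest critical value -2 (a local min of the x-part); y converges to 3. The iterate converges to (-2, 3).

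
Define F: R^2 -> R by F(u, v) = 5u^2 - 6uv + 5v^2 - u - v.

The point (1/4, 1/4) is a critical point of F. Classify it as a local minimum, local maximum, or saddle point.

The Hessian of F is constant: H = [[10, -6], [-6, 10]].
det(H) = 10·10 − (-6)² = 64.
det(H) > 0 and tr(H) = 20 > 0, so H is positive definite and the point is a local minimum.

local minimum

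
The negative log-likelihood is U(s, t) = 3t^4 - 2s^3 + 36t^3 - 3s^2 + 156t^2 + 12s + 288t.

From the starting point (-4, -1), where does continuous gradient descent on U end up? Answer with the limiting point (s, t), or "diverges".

(-2, -2)

U is separable, so gradient descent decouples: s follows -∂U/∂s, t follows -∂U/∂t.
∂U/∂s = -6(s - 1)(s + 2); at s=-4 this is -60, so s increases.
∂U/∂t = 12(t + 2)(t + 3)(t + 4); at t=-1 this is 72, so t decreases.
s converges to its nearest critical value -2 (a local min of the s-part); t converges to -2. The iterate converges to (-2, -2).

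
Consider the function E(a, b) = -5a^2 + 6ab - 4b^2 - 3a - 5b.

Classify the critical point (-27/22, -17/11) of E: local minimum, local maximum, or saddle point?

The Hessian of E is constant: H = [[-10, 6], [6, -8]].
det(H) = (-10)·(-8) − 6² = 44.
det(H) > 0 and tr(H) = -18 < 0, so H is negative definite and the point is a local maximum.

local maximum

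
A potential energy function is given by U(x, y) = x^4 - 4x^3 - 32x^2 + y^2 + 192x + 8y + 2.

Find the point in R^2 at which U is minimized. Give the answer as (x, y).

(-4, -4)

U(x,y) separates as P(x) + Q(y) + 2, so its minimum is min P + min Q + 2.
P'(x) = 4(x - 4)(x - 3)(x + 4) vanishes at x ∈ {-4, 3, 4}; Q'(y) = 2y + 8 vanishes at y ∈ {-4}.
Local minima of P (where P''>0): P(-4)=-768, P(4)=256. Local minima of Q: Q(-4)=-16.
So the global minimum of U is P(-4) + Q(-4) + 2 = -768 − 16 + 2 = -782, attained at (-4, -4).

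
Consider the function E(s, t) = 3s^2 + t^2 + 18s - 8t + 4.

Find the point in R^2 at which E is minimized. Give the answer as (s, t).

(-3, 4)

E(s,t) separates as P(s) + Q(t) + 4, so its minimum is min P + min Q + 4.
P'(s) = 6s + 18 vanishes at s ∈ {-3}; Q'(t) = 2(t - 4) vanishes at t ∈ {4}.
Local minima of P (where P''>0): P(-3)=-27. Local minima of Q: Q(4)=-16.
So the global minimum of E is P(-3) + Q(4) + 4 = -27 − 16 + 4 = -39, attained at (-3, 4).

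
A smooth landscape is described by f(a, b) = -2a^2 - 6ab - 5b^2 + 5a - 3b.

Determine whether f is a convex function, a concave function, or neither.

concave

f is quadratic, so its Hessian is the constant matrix H = [[-4, -6], [-6, -10]].
det(H) = 4, tr(H) = -14.
det(H) > 0 and tr(H) < 0, so H is negative definite everywhere: concave.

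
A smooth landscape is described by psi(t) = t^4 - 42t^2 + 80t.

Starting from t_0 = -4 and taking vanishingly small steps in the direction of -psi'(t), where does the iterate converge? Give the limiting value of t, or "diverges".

psi'(t) = 4(t - 4)(t - 1)(t + 5), so psi'(-4) = 160.
Gradient descent moves in the -psi' direction, i.e. t is decreasing.
The nearest critical point in that direction is t = -5, where psi'' = 216 > 0 (a local minimum). The iterate converges there.

-5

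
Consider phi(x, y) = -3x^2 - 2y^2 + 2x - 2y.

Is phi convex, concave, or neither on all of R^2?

concave

phi is quadratic, so its Hessian is the constant matrix H = [[-6, 0], [0, -4]].
det(H) = 24, tr(H) = -10.
det(H) > 0 and tr(H) < 0, so H is negative definite everywhere: concave.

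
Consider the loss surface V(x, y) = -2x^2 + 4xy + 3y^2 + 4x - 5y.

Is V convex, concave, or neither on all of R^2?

neither

V is quadratic, so its Hessian is the constant matrix H = [[-4, 4], [4, 6]].
det(H) = -40, tr(H) = 2.
det(H) < 0, so H is indefinite: neither convex nor concave.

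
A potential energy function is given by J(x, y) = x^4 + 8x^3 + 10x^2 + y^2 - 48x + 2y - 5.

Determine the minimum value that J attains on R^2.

-35

J(x,y) separates as P(x) + Q(y) − 5, so its minimum is min P + min Q − 5.
P'(x) = 4(x - 1)(x + 3)(x + 4) vanishes at x ∈ {-4, -3, 1}; Q'(y) = 2y + 2 vanishes at y ∈ {-1}.
Local minima of P (where P''>0): P(-4)=96, P(1)=-29. Local minima of Q: Q(-1)=-1.
So the global minimum of J is P(1) + Q(-1) − 5 = -29 − 1 − 5 = -35, attained at (1, -1).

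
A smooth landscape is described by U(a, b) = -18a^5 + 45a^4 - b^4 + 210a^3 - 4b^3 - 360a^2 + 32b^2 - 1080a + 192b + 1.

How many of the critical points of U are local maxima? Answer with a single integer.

U separates as a function of a plus a function of b, so ∇U=0 decouples.
∂U/∂a = -90(a - 3)(a - 2)(a + 1)(a + 2) = 0 at a ∈ {-2, -1, 2, 3}; ∂U/∂b = -4(b - 4)(b + 3)(b + 4) = 0 at b ∈ {-4, -3, 4}.
The Hessian is diagonal: diag(U_aa, U_bb). Second derivatives: U_aa(-2)=1800, U_aa(-1)=-1080, U_aa(2)=1080, U_aa(3)=-1800; U_bb(-4)=-32, U_bb(-3)=28, U_bb(4)=-224.
Local maxima occur where both diagonal entries negative: (-1, -4), (-1, 4), (3, -4), (3, 4). Count: 4.

4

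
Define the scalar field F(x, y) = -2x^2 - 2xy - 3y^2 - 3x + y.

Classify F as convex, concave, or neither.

F is quadratic, so its Hessian is the constant matrix H = [[-4, -2], [-2, -6]].
det(H) = 20, tr(H) = -10.
det(H) > 0 and tr(H) < 0, so H is negative definite everywhere: concave.

concave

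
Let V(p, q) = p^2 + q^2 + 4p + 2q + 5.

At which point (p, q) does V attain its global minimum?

V(p,q) separates as A(p) + B(q) + 5, so its minimum is min A + min B + 5.
A'(p) = 2p + 4 vanishes at p ∈ {-2}; B'(q) = 2q + 2 vanishes at q ∈ {-1}.
Local minima of A (where A''>0): A(-2)=-4. Local minima of B: B(-1)=-1.
So the global minimum of V is A(-2) + B(-1) + 5 = -4 − 1 + 5 = 0, attained at (-2, -1).

(-2, -1)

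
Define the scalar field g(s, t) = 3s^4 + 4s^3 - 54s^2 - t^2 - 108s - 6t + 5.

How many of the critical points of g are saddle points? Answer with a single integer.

2

g separates as a function of s plus a function of t, so ∇g=0 decouples.
∂g/∂s = 12(s - 3)(s + 1)(s + 3) = 0 at s ∈ {-3, -1, 3}; ∂g/∂t = -2(t + 3) = 0 at t ∈ {-3}.
The Hessian is diagonal: diag(g_ss, g_tt). Second derivatives: g_ss(-3)=144, g_ss(-1)=-96, g_ss(3)=288; g_tt(-3)=-2.
Saddle points occur where the two diagonal entries have opposite signs: (-3, -3), (3, -3). Count: 2.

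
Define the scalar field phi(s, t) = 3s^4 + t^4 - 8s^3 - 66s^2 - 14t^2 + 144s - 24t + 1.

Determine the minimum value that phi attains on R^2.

phi(s,t) separates as P(s) + Q(t) + 1, so its minimum is min P + min Q + 1.
P'(s) = 12(s - 4)(s - 1)(s + 3) vanishes at s ∈ {-3, 1, 4}; Q'(t) = 4(t - 3)(t + 1)(t + 2) vanishes at t ∈ {-2, -1, 3}.
Local minima of P (where P''>0): P(-3)=-567, P(4)=-224. Local minima of Q: Q(-2)=8, Q(3)=-117.
So the global minimum of phi is P(-3) + Q(3) + 1 = -567 − 117 + 1 = -683, attained at (-3, 3).

-683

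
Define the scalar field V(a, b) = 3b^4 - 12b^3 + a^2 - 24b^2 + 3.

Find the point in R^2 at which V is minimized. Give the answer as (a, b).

(0, 4)

V(a,b) separates as P(a) + Q(b) + 3, so its minimum is min P + min Q + 3.
P'(a) = 2a vanishes at a ∈ {0}; Q'(b) = 12b(b - 4)(b + 1) vanishes at b ∈ {-1, 0, 4}.
Local minima of P (where P''>0): P(0)=0. Local minima of Q: Q(-1)=-9, Q(4)=-384.
So the global minimum of V is P(0) + Q(4) + 3 = 0 − 384 + 3 = -381, attained at (0, 4).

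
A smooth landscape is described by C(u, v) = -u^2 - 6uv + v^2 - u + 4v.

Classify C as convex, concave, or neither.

neither

C is quadratic, so its Hessian is the constant matrix H = [[-2, -6], [-6, 2]].
det(H) = -40, tr(H) = 0.
det(H) < 0, so H is indefinite: neither convex nor concave.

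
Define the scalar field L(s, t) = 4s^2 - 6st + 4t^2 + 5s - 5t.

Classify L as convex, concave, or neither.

L is quadratic, so its Hessian is the constant matrix H = [[8, -6], [-6, 8]].
det(H) = 28, tr(H) = 16.
det(H) > 0 and tr(H) > 0, so H is positive definite everywhere: convex.

convex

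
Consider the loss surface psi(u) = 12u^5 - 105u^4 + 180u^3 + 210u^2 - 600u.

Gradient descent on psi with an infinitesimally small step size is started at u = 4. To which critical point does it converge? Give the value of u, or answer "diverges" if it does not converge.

psi'(u) = 60(u - 5)(u - 2)(u - 1)(u + 1), so psi'(4) = -1800.
Gradient descent moves in the -psi' direction, i.e. u is increasing.
The nearest critical point in that direction is u = 5, where psi'' = 4320 > 0 (a local minimum). The iterate converges there.

5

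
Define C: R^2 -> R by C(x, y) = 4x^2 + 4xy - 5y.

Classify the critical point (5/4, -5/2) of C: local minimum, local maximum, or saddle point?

The Hessian of C is constant: H = [[8, 4], [4, 0]].
det(H) = 8·0 − 4² = -16.
Since det(H) < 0, H is indefinite and the critical point is a saddle point.

saddle point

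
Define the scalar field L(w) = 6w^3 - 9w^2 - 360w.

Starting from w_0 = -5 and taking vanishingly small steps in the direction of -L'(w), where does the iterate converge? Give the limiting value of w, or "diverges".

L'(w) = 18(w - 5)(w + 4), so L'(-5) = 180.
Gradient descent moves in the -L' direction, i.e. w is decreasing.
There is no critical point below w=-5, and L' keeps the same sign, so the iterate runs off to −∞.

diverges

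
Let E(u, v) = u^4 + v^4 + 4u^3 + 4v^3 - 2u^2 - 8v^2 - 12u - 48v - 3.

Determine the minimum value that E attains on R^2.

E(u,v) separates as P(u) + Q(v) − 3, so its minimum is min P + min Q − 3.
P'(u) = 4(u - 1)(u + 1)(u + 3) vanishes at u ∈ {-3, -1, 1}; Q'(v) = 4(v - 2)(v + 2)(v + 3) vanishes at v ∈ {-3, -2, 2}.
Local minima of P (where P''>0): P(-3)=-9, P(1)=-9. Local minima of Q: Q(-3)=45, Q(2)=-80.
So the global minimum of E is P(-3) + Q(2) − 3 = -9 − 80 − 3 = -92, attained at (-3, 2).

-92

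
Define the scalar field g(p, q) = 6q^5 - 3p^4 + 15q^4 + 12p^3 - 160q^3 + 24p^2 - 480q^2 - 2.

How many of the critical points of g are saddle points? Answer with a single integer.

6

g separates as a function of p plus a function of q, so ∇g=0 decouples.
∂g/∂p = -12p(p - 4)(p + 1) = 0 at p ∈ {-1, 0, 4}; ∂g/∂q = 30q(q - 4)(q + 2)(q + 4) = 0 at q ∈ {-4, -2, 0, 4}.
The Hessian is diagonal: diag(g_pp, g_qq). Second derivatives: g_pp(-1)=-60, g_pp(0)=48, g_pp(4)=-240; g_qq(-4)=-1920, g_qq(-2)=720, g_qq(0)=-960, g_qq(4)=5760.
Saddle points occur where the two diagonal entries have opposite signs: (-1, -2), (-1, 4), (0, -4), (0, 0), (4, -2), (4, 4). Count: 6.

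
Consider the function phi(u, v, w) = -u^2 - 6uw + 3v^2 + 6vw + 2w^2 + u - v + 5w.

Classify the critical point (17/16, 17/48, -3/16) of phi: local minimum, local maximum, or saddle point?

The Hessian is constant: H = [[-2, 0, -6], [0, 6, 6], [-6, 6, 4]].
Leading principal minors: Δ₁ = -2, Δ₂ = -12, Δ₃ = -192.
The minors fit neither the all-positive nor the alternating-sign pattern, so H is indefinite: a saddle point.

saddle point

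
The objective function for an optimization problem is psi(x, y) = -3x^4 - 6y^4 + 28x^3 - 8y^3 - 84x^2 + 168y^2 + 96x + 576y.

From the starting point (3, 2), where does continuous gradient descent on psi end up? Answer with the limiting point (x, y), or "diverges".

(2, -2)

psi is separable, so gradient descent decouples: x follows -∂psi/∂x, y follows -∂psi/∂y.
∂psi/∂x = -12(x - 4)(x - 2)(x - 1); at x=3 this is 24, so x decreases.
∂psi/∂y = -24(y - 4)(y + 2)(y + 3); at y=2 this is 960, so y decreases.
x converges to its nearest critical value 2 (a local min of the x-part); y converges to -2. The iterate converges to (2, -2).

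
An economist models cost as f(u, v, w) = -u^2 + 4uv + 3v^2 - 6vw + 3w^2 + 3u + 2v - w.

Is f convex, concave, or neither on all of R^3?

f is quadratic, so its Hessian is the constant matrix H = [[-2, 4, 0], [4, 6, -6], [0, -6, 6]].
Leading principal minors: -2, -28, -96.
Neither pattern holds ⇒ H is indefinite ⇒ neither convex nor concave.

neither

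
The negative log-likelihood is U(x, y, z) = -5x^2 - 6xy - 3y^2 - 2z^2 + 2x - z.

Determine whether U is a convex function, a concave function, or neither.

U is quadratic, so its Hessian is the constant matrix H = [[-10, -6, 0], [-6, -6, 0], [0, 0, -4]].
Leading principal minors: -10, 24, -96.
Signs alternate −, +, − ⇒ H ≺ 0 ⇒ concave.

concave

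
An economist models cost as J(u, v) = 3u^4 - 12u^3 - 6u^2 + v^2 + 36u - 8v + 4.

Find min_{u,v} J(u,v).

J(u,v) separates as P(u) + Q(v) + 4, so its minimum is min P + min Q + 4.
P'(u) = 12(u - 3)(u - 1)(u + 1) vanishes at u ∈ {-1, 1, 3}; Q'(v) = 2v - 8 vanishes at v ∈ {4}.
Local minima of P (where P''>0): P(-1)=-27, P(3)=-27. Local minima of Q: Q(4)=-16.
So the global minimum of J is P(-1) + Q(4) + 4 = -27 − 16 + 4 = -39, attained at (-1, 4).

-39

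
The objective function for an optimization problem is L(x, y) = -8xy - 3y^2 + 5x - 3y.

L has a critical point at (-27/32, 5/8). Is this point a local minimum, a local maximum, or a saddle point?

The Hessian of L is constant: H = [[0, -8], [-8, -6]].
det(H) = 0·(-6) − (-8)² = -64.
Since det(H) < 0, H is indefinite and the critical point is a saddle point.

saddle point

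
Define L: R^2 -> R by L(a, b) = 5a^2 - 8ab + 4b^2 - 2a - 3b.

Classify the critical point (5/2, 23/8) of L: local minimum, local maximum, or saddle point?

The Hessian of L is constant: H = [[10, -8], [-8, 8]].
det(H) = 10·8 − (-8)² = 16.
det(H) > 0 and tr(H) = 18 > 0, so H is positive definite and the point is a local minimum.

local minimum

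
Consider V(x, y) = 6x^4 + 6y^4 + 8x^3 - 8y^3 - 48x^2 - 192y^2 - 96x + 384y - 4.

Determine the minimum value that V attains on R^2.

-2788

V(x,y) separates as P(x) + Q(y) − 4, so its minimum is min P + min Q − 4.
P'(x) = 24(x - 2)(x + 1)(x + 2) vanishes at x ∈ {-2, -1, 2}; Q'(y) = 24(y - 4)(y - 1)(y + 4) vanishes at y ∈ {-4, 1, 4}.
Local minima of P (where P''>0): P(-2)=32, P(2)=-224. Local minima of Q: Q(-4)=-2560, Q(4)=-512.
So the global minimum of V is P(2) + Q(-4) − 4 = -224 − 2560 − 4 = -2788, attained at (2, -4).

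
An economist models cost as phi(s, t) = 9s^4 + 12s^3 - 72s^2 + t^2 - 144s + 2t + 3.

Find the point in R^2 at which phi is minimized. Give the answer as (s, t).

phi(s,t) separates as P(s) + Q(t) + 3, so its minimum is min P + min Q + 3.
P'(s) = 36(s - 2)(s + 1)(s + 2) vanishes at s ∈ {-2, -1, 2}; Q'(t) = 2(t + 1) vanishes at t ∈ {-1}.
Local minima of P (where P''>0): P(-2)=48, P(2)=-336. Local minima of Q: Q(-1)=-1.
So the global minimum of phi is P(2) + Q(-1) + 3 = -336 − 1 + 3 = -334, attained at (2, -1).

(2, -1)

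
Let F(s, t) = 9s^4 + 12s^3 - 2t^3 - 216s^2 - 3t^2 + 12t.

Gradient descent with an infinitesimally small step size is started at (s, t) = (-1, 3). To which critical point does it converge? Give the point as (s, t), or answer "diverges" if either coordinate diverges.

diverges

F is separable, so gradient descent decouples: s follows -∂F/∂s, t follows -∂F/∂t.
∂F/∂s = 36s(s - 3)(s + 4); at s=-1 this is 432, so s decreases.
∂F/∂t = -6(t - 1)(t + 2); at t=3 this is -60, so t increases.
The t-coordinate has no critical point in that direction and runs off to infinity.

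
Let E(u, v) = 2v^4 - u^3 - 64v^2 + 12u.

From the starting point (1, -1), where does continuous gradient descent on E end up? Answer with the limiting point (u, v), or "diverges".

(-2, -4)

E is separable, so gradient descent decouples: u follows -∂E/∂u, v follows -∂E/∂v.
∂E/∂u = -3(u - 2)(u + 2); at u=1 this is 9, so u decreases.
∂E/∂v = 8v(v - 4)(v + 4); at v=-1 this is 120, so v decreases.
u converges to its nearest critical value -2 (a local min of the u-part); v converges to -4. The iterate converges to (-2, -4).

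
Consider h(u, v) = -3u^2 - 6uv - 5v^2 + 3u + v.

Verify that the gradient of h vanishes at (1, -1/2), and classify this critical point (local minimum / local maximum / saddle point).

local maximum

∇h = (-6u - 6v + 3, -6u - 10v + 1); substituting (1, -1/2) gives ∇h = (0, 0), so (1, -1/2) is indeed a critical point.
The Hessian of h is constant: H = [[-6, -6], [-6, -10]].
det(H) = (-6)·(-10) − (-6)² = 24.
det(H) > 0 and tr(H) = -16 < 0, so H is negative definite and the point is a local maximum.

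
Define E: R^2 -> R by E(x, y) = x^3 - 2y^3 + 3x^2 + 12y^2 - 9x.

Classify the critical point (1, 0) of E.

local minimum

The mixed partial ∂²E/∂x∂y is 0, so the Hessian at any point is diag(E_xx, E_yy) = diag(6(x + 1), 12(-y + 2)).
At (1, 0): H = diag(12, 24).
Both eigenvalues are positive, so H is positive definite: a local minimum.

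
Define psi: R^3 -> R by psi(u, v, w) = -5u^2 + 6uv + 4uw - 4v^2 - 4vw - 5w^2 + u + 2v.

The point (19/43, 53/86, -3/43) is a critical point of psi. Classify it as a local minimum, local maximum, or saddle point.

The Hessian is constant: H = [[-10, 6, 4], [6, -8, -4], [4, -4, -10]].
Leading principal minors: Δ₁ = -10, Δ₂ = 44, Δ₃ = -344.
The minors alternate sign starting negative (−, +, −), so H is negative definite: a local maximum.

local maximum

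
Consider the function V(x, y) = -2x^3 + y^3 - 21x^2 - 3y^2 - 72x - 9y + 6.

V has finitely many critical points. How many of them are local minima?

V separates as a function of x plus a function of y, so ∇V=0 decouples.
∂V/∂x = -6(x + 3)(x + 4) = 0 at x ∈ {-4, -3}; ∂V/∂y = 3(y - 3)(y + 1) = 0 at y ∈ {-1, 3}.
The Hessian is diagonal: diag(V_xx, V_yy). Second derivatives: V_xx(-4)=6, V_xx(-3)=-6; V_yy(-1)=-12, V_yy(3)=12.
Local minima occur where both diagonal entries positive: (-4, 3). Count: 1.

1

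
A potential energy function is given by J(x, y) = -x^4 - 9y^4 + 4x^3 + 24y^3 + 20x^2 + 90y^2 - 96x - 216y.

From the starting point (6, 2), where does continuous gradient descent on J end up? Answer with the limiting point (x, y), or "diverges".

J is separable, so gradient descent decouples: x follows -∂J/∂x, y follows -∂J/∂y.
∂J/∂x = -4(x - 4)(x - 2)(x + 3); at x=6 this is -288, so x increases.
∂J/∂y = -36(y - 3)(y - 1)(y + 2); at y=2 this is 144, so y decreases.
The x-coordinate has no critical point in that direction and runs off to infinity.

diverges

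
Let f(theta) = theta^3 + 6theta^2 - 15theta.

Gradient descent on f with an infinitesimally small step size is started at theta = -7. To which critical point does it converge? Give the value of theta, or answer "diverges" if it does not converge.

f'(theta) = 3(theta - 1)(theta + 5), so f'(-7) = 48.
Gradient descent moves in the -f' direction, i.e. theta is decreasing.
There is no critical point below theta=-7, and f' keeps the same sign, so the iterate runs off to −∞.

diverges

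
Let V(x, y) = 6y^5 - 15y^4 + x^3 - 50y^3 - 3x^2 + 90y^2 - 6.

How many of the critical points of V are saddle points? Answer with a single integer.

4

V separates as a function of x plus a function of y, so ∇V=0 decouples.
∂V/∂x = 3x(x - 2) = 0 at x ∈ {0, 2}; ∂V/∂y = 30y(y - 3)(y - 1)(y + 2) = 0 at y ∈ {-2, 0, 1, 3}.
The Hessian is diagonal: diag(V_xx, V_yy). Second derivatives: V_xx(0)=-6, V_xx(2)=6; V_yy(-2)=-900, V_yy(0)=180, V_yy(1)=-180, V_yy(3)=900.
Saddle points occur where the two diagonal entries have opposite signs: (0, 0), (0, 3), (2, -2), (2, 1). Count: 4.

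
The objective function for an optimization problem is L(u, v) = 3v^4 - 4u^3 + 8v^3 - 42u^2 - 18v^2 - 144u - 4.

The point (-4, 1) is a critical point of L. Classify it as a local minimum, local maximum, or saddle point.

local minimum

The mixed partial ∂²L/∂u∂v is 0, so the Hessian at any point is diag(L_uu, L_vv) = diag(-12(2u + 7), 12(3v^2 + 4v - 3)).
At (-4, 1): H = diag(12, 48).
Both eigenvalues are positive, so H is positive definite: a local minimum.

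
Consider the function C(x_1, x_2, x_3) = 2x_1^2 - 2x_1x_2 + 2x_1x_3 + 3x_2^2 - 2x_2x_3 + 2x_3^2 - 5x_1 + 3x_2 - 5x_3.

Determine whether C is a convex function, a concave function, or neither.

convex

C is quadratic, so its Hessian is the constant matrix H = [[4, -2, 2], [-2, 6, -2], [2, -2, 4]].
Leading principal minors: 4, 20, 56.
All positive ⇒ H ≻ 0 ⇒ convex.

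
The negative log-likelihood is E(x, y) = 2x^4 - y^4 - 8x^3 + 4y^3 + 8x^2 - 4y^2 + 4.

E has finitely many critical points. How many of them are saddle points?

5

E separates as a function of x plus a function of y, so ∇E=0 decouples.
∂E/∂x = 8x(x - 2)(x - 1) = 0 at x ∈ {0, 1, 2}; ∂E/∂y = -4y(y - 2)(y - 1) = 0 at y ∈ {0, 1, 2}.
The Hessian is diagonal: diag(E_xx, E_yy). Second derivatives: E_xx(0)=16, E_xx(1)=-8, E_xx(2)=16; E_yy(0)=-8, E_yy(1)=4, E_yy(2)=-8.
Saddle points occur where the two diagonal entries have opposite signs: (0, 0), (0, 2), (1, 1), (2, 0), (2, 2). Count: 5.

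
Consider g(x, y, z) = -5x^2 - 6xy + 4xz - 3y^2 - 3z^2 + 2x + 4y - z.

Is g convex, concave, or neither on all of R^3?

g is quadratic, so its Hessian is the constant matrix H = [[-10, -6, 4], [-6, -6, 0], [4, 0, -6]].
Leading principal minors: -10, 24, -48.
Signs alternate −, +, − ⇒ H ≺ 0 ⇒ concave.

concave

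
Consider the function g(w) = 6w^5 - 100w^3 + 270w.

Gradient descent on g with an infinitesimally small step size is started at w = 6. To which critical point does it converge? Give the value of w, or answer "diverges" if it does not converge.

3

g'(w) = 30(w - 3)(w - 1)(w + 1)(w + 3), so g'(6) = 28350.
Gradient descent moves in the -g' direction, i.e. w is decreasing.
The nearest critical point in that direction is w = 3, where g'' = 1440 > 0 (a local minimum). The iterate converges there.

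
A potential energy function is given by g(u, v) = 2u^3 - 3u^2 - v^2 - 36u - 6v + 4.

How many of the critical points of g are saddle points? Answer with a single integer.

1

g separates as a function of u plus a function of v, so ∇g=0 decouples.
∂g/∂u = 6(u - 3)(u + 2) = 0 at u ∈ {-2, 3}; ∂g/∂v = -2(v + 3) = 0 at v ∈ {-3}.
The Hessian is diagonal: diag(g_uu, g_vv). Second derivatives: g_uu(-2)=-30, g_uu(3)=30; g_vv(-3)=-2.
Saddle points occur where the two diagonal entries have opposite signs: (3, -3). Count: 1.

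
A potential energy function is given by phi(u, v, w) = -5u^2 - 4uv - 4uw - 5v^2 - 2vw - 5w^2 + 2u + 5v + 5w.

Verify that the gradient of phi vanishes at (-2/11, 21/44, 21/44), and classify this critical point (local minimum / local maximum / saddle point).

∇phi = (-10u - 4v - 4w + 2, -4u - 10v - 2w + 5, -4u - 2v - 10w + 5); substituting (-2/11, 21/44, 21/44) gives ∇phi = (0, 0, 0), so (-2/11, 21/44, 21/44) is indeed a critical point.
The Hessian is constant: H = [[-10, -4, -4], [-4, -10, -2], [-4, -2, -10]].
Leading principal minors: Δ₁ = -10, Δ₂ = 84, Δ₃ = -704.
The minors alternate sign starting negative (−, +, −), so H is negative definite: a local maximum.

local maximum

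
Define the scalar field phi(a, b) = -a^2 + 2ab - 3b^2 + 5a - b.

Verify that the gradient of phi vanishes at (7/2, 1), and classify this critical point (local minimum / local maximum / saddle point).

local maximum

∇phi = (-2a + 2b + 5, 2a - 6b - 1); substituting (7/2, 1) gives ∇phi = (0, 0), so (7/2, 1) is indeed a critical point.
The Hessian of phi is constant: H = [[-2, 2], [2, -6]].
det(H) = (-2)·(-6) − 2² = 8.
det(H) > 0 and tr(H) = -8 < 0, so H is negative definite and the point is a local maximum.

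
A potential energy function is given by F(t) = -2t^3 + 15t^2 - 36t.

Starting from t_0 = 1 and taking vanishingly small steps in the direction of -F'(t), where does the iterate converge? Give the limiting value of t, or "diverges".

2

F'(t) = -6(t - 3)(t - 2), so F'(1) = -12.
Gradient descent moves in the -F' direction, i.e. t is increasing.
The nearest critical point in that direction is t = 2, where F'' = 6 > 0 (a local minimum). The iterate converges there.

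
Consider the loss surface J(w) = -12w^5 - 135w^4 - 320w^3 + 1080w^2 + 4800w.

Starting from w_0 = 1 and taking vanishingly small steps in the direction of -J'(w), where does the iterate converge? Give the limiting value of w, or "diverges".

J'(w) = -60(w - 2)(w + 2)(w + 4)(w + 5), so J'(1) = 5400.
Gradient descent moves in the -J' direction, i.e. w is decreasing.
The nearest critical point in that direction is w = -2, where J'' = 1440 > 0 (a local minimum). The iterate converges there.

-2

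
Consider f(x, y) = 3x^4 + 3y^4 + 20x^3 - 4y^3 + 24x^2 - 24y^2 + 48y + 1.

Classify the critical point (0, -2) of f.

local minimum

The mixed partial ∂²f/∂x∂y is 0, so the Hessian at any point is diag(f_xx, f_yy) = diag(12(3x^2 + 10x + 4), 12(3y^2 - 2y - 4)).
At (0, -2): H = diag(48, 144).
Both eigenvalues are positive, so H is positive definite: a local minimum.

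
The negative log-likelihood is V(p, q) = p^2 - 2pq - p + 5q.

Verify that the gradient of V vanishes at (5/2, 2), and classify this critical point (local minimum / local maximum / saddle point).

∇V = (2p - 2q - 1, -2p + 5); substituting (5/2, 2) gives ∇V = (0, 0), so (5/2, 2) is indeed a critical point.
The Hessian of V is constant: H = [[2, -2], [-2, 0]].
det(H) = 2·0 − (-2)² = -4.
Since det(H) < 0, H is indefinite and the critical point is a saddle point.

saddle point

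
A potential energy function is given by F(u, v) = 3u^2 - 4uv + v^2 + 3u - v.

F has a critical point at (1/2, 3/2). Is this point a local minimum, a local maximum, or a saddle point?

saddle point

The Hessian of F is constant: H = [[6, -4], [-4, 2]].
det(H) = 6·2 − (-4)² = -4.
Since det(H) < 0, H is indefinite and the critical point is a saddle point.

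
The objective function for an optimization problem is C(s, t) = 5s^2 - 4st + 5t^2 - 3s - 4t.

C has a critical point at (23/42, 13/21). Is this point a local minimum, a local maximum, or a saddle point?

The Hessian of C is constant: H = [[10, -4], [-4, 10]].
det(H) = 10·10 − (-4)² = 84.
det(H) > 0 and tr(H) = 20 > 0, so H is positive definite and the point is a local minimum.

local minimum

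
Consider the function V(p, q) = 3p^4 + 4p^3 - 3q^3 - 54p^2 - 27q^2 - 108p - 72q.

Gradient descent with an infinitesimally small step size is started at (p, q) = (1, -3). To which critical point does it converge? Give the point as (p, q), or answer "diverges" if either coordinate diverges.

V is separable, so gradient descent decouples: p follows -∂V/∂p, q follows -∂V/∂q.
∂V/∂p = 12(p - 3)(p + 1)(p + 3); at p=1 this is -192, so p increases.
∂V/∂q = -9(q + 2)(q + 4); at q=-3 this is 9, so q decreases.
p converges to its nearest critical value 3 (a local min of the p-part); q converges to -4. The iterate converges to (3, -4).

(3, -4)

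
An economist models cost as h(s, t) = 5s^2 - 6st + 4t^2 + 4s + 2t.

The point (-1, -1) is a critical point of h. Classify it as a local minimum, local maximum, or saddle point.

The Hessian of h is constant: H = [[10, -6], [-6, 8]].
det(H) = 10·8 − (-6)² = 44.
det(H) > 0 and tr(H) = 18 > 0, so H is positive definite and the point is a local minimum.

local minimum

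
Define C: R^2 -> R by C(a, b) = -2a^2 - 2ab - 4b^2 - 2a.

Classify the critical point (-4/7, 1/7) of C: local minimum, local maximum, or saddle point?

local maximum

The Hessian of C is constant: H = [[-4, -2], [-2, -8]].
det(H) = (-4)·(-8) − (-2)² = 28.
det(H) > 0 and tr(H) = -12 < 0, so H is negative definite and the point is a local maximum.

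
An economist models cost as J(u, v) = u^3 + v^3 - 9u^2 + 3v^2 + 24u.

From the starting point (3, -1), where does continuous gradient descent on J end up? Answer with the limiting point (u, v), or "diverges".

J is separable, so gradient descent decouples: u follows -∂J/∂u, v follows -∂J/∂v.
∂J/∂u = 3(u - 4)(u - 2); at u=3 this is -3, so u increases.
∂J/∂v = 3v(v + 2); at v=-1 this is -3, so v increases.
u converges to its nearest critical value 4 (a local min of the u-part); v converges to 0. The iterate converges to (4, 0).

(4, 0)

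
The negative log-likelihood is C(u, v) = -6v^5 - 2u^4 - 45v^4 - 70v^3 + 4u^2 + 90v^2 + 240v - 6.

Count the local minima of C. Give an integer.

2

C separates as a function of u plus a function of v, so ∇C=0 decouples.
∂C/∂u = -8u(u - 1)(u + 1) = 0 at u ∈ {-1, 0, 1}; ∂C/∂v = -30(v - 1)(v + 1)(v + 2)(v + 4) = 0 at v ∈ {-4, -2, -1, 1}.
The Hessian is diagonal: diag(C_uu, C_vv). Second derivatives: C_uu(-1)=-16, C_uu(0)=8, C_uu(1)=-16; C_vv(-4)=900, C_vv(-2)=-180, C_vv(-1)=180, C_vv(1)=-900.
Local minima occur where both diagonal entries positive: (0, -4), (0, -1). Count: 2.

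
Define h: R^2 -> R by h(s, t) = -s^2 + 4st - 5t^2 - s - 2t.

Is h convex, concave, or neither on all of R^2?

h is quadratic, so its Hessian is the constant matrix H = [[-2, 4], [4, -10]].
det(H) = 4, tr(H) = -12.
det(H) > 0 and tr(H) < 0, so H is negative definite everywhere: concave.

concave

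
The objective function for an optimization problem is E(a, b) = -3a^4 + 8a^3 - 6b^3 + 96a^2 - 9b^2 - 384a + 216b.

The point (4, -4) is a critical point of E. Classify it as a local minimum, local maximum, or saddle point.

saddle point

The mixed partial ∂²E/∂a∂b is 0, so the Hessian at any point is diag(E_aa, E_bb) = diag(12(-3a^2 + 4a + 16), -18(2b + 1)).
At (4, -4): H = diag(-192, 126).
The eigenvalues have opposite signs, so H is indefinite: a saddle point.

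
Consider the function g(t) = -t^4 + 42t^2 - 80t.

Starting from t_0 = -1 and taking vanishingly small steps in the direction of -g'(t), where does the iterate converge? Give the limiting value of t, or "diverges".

g'(t) = -4(t - 4)(t - 1)(t + 5), so g'(-1) = -160.
Gradient descent moves in the -g' direction, i.e. t is increasing.
The nearest critical point in that direction is t = 1, where g'' = 72 > 0 (a local minimum). The iterate converges there.

1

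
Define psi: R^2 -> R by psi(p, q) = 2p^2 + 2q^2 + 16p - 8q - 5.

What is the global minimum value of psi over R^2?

-45

psi(p,q) separates as A(p) + B(q) − 5, so its minimum is min A + min B − 5.
A'(p) = 4p + 16 vanishes at p ∈ {-4}; B'(q) = 4q - 8 vanishes at q ∈ {2}.
Local minima of A (where A''>0): A(-4)=-32. Local minima of B: B(2)=-8.
So the global minimum of psi is A(-4) + B(2) − 5 = -32 − 8 − 5 = -45, attained at (-4, 2).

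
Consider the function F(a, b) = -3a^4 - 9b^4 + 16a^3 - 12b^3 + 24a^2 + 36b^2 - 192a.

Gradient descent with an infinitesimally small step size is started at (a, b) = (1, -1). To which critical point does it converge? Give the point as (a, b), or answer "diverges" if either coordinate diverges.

F is separable, so gradient descent decouples: a follows -∂F/∂a, b follows -∂F/∂b.
∂F/∂a = -12(a - 4)(a - 2)(a + 2); at a=1 this is -108, so a increases.
∂F/∂b = -36b(b - 1)(b + 2); at b=-1 this is -72, so b increases.
a converges to its nearest critical value 2 (a local min of the a-part); b converges to 0. The iterate converges to (2, 0).

(2, 0)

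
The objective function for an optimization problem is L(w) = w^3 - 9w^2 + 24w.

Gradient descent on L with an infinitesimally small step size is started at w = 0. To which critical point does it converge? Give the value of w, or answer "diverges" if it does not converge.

L'(w) = 3(w - 4)(w - 2), so L'(0) = 24.
Gradient descent moves in the -L' direction, i.e. w is decreasing.
There is no critical point below w=0, and L' keeps the same sign, so the iterate runs off to −∞.

diverges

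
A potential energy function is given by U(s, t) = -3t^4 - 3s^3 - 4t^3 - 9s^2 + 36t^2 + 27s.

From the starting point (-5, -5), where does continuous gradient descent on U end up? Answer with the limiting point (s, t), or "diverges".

diverges

U is separable, so gradient descent decouples: s follows -∂U/∂s, t follows -∂U/∂t.
∂U/∂s = -9(s - 1)(s + 3); at s=-5 this is -108, so s increases.
∂U/∂t = -12t(t - 2)(t + 3); at t=-5 this is 840, so t decreases.
The t-coordinate has no critical point in that direction and runs off to infinity.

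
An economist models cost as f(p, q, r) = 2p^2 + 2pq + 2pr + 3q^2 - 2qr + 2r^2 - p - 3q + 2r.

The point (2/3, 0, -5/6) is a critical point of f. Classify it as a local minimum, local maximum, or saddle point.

local minimum

The Hessian is constant: H = [[4, 2, 2], [2, 6, -2], [2, -2, 4]].
Leading principal minors: Δ₁ = 4, Δ₂ = 20, Δ₃ = 24.
All leading minors are positive, so H is positive definite: a local minimum.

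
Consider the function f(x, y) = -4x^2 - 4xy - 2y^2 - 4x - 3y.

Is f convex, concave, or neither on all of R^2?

concave

f is quadratic, so its Hessian is the constant matrix H = [[-8, -4], [-4, -4]].
det(H) = 16, tr(H) = -12.
det(H) > 0 and tr(H) < 0, so H is negative definite everywhere: concave.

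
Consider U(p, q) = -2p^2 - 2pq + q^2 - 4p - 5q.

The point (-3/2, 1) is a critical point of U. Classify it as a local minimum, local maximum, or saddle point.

The Hessian of U is constant: H = [[-4, -2], [-2, 2]].
det(H) = (-4)·2 − (-2)² = -12.
Since det(H) < 0, H is indefinite and the critical point is a saddle point.

saddle point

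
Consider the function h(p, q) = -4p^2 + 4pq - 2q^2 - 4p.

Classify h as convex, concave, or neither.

concave

h is quadratic, so its Hessian is the constant matrix H = [[-8, 4], [4, -4]].
det(H) = 16, tr(H) = -12.
det(H) > 0 and tr(H) < 0, so H is negative definite everywhere: concave.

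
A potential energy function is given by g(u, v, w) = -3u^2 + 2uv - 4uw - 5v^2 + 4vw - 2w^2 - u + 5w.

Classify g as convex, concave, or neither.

concave

g is quadratic, so its Hessian is the constant matrix H = [[-6, 2, -4], [2, -10, 4], [-4, 4, -4]].
Leading principal minors: -6, 56, -32.
Signs alternate −, +, − ⇒ H ≺ 0 ⇒ concave.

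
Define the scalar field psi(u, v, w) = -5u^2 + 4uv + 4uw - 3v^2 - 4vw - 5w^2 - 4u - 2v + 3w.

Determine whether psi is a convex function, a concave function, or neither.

concave

psi is quadratic, so its Hessian is the constant matrix H = [[-10, 4, 4], [4, -6, -4], [4, -4, -10]].
Leading principal minors: -10, 44, -312.
Signs alternate −, +, − ⇒ H ≺ 0 ⇒ concave.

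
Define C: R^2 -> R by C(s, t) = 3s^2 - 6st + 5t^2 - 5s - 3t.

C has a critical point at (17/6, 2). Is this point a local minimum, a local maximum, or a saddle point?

local minimum

The Hessian of C is constant: H = [[6, -6], [-6, 10]].
det(H) = 6·10 − (-6)² = 24.
det(H) > 0 and tr(H) = 16 > 0, so H is positive definite and the point is a local minimum.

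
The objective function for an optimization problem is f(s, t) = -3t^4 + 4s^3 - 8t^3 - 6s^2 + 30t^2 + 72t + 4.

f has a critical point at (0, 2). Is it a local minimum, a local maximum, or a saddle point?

local maximum

The mixed partial ∂²f/∂s∂t is 0, so the Hessian at any point is diag(f_ss, f_tt) = diag(12(2s - 1), 12(-3t^2 - 4t + 5)).
At (0, 2): H = diag(-12, -180).
Both eigenvalues are negative, so H is negative definite: a local maximum.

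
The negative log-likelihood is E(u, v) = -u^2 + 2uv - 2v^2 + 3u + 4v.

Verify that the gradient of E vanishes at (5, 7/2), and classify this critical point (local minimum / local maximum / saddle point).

∇E = (-2u + 2v + 3, 2u - 4v + 4); substituting (5, 7/2) gives ∇E = (0, 0), so (5, 7/2) is indeed a critical point.
The Hessian of E is constant: H = [[-2, 2], [2, -4]].
det(H) = (-2)·(-4) − 2² = 4.
det(H) > 0 and tr(H) = -6 < 0, so H is negative definite and the point is a local maximum.

local maximum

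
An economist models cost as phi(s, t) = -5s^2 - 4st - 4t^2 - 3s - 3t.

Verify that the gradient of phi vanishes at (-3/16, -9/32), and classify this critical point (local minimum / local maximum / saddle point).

local maximum

∇phi = (-10s - 4t - 3, -4s - 8t - 3); substituting (-3/16, -9/32) gives ∇phi = (0, 0), so (-3/16, -9/32) is indeed a critical point.
The Hessian of phi is constant: H = [[-10, -4], [-4, -8]].
det(H) = (-10)·(-8) − (-4)² = 64.
det(H) > 0 and tr(H) = -18 < 0, so H is negative definite and the point is a local maximum.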